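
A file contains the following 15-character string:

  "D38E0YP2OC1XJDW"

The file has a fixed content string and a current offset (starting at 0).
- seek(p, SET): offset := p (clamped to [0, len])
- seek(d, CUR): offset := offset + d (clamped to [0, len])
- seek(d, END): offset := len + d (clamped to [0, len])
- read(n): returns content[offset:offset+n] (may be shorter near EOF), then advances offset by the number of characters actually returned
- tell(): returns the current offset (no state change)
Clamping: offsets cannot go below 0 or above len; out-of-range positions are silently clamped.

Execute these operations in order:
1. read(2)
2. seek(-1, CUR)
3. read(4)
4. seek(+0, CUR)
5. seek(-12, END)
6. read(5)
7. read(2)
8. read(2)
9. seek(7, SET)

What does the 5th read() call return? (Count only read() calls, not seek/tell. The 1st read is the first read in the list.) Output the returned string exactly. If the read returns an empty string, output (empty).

After 1 (read(2)): returned 'D3', offset=2
After 2 (seek(-1, CUR)): offset=1
After 3 (read(4)): returned '38E0', offset=5
After 4 (seek(+0, CUR)): offset=5
After 5 (seek(-12, END)): offset=3
After 6 (read(5)): returned 'E0YP2', offset=8
After 7 (read(2)): returned 'OC', offset=10
After 8 (read(2)): returned '1X', offset=12
After 9 (seek(7, SET)): offset=7

Answer: 1X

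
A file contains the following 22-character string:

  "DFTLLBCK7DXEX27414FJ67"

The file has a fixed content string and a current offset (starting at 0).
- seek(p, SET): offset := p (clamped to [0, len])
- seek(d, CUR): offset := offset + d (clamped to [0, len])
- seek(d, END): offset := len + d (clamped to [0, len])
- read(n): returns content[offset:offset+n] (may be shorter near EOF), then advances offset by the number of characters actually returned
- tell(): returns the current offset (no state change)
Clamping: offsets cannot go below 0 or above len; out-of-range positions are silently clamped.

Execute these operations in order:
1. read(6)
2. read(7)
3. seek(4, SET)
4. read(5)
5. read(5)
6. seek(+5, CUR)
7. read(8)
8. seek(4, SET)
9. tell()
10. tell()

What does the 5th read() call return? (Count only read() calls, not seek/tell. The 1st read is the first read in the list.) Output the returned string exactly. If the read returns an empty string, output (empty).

After 1 (read(6)): returned 'DFTLLB', offset=6
After 2 (read(7)): returned 'CK7DXEX', offset=13
After 3 (seek(4, SET)): offset=4
After 4 (read(5)): returned 'LBCK7', offset=9
After 5 (read(5)): returned 'DXEX2', offset=14
After 6 (seek(+5, CUR)): offset=19
After 7 (read(8)): returned 'J67', offset=22
After 8 (seek(4, SET)): offset=4
After 9 (tell()): offset=4
After 10 (tell()): offset=4

Answer: J67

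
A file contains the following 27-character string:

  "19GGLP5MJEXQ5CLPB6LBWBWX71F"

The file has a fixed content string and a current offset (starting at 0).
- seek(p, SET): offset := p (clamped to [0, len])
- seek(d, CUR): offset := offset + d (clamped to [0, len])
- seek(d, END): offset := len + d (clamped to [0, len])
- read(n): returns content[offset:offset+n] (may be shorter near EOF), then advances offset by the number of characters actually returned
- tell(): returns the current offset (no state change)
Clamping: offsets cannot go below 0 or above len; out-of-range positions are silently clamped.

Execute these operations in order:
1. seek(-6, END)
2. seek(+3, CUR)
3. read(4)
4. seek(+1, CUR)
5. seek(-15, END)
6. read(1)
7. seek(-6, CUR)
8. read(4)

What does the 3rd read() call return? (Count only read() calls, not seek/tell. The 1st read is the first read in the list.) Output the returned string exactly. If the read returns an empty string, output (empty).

Answer: MJEX

Derivation:
After 1 (seek(-6, END)): offset=21
After 2 (seek(+3, CUR)): offset=24
After 3 (read(4)): returned '71F', offset=27
After 4 (seek(+1, CUR)): offset=27
After 5 (seek(-15, END)): offset=12
After 6 (read(1)): returned '5', offset=13
After 7 (seek(-6, CUR)): offset=7
After 8 (read(4)): returned 'MJEX', offset=11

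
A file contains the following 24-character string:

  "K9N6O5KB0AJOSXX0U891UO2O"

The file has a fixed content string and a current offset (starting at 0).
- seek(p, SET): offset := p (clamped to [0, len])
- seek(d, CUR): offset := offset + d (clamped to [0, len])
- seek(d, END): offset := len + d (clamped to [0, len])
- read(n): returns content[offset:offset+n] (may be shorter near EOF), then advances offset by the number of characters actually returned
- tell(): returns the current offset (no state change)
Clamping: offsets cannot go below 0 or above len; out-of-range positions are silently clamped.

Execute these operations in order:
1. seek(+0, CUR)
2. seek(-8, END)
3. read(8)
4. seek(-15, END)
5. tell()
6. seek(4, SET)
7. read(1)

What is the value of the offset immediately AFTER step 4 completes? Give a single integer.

Answer: 9

Derivation:
After 1 (seek(+0, CUR)): offset=0
After 2 (seek(-8, END)): offset=16
After 3 (read(8)): returned 'U891UO2O', offset=24
After 4 (seek(-15, END)): offset=9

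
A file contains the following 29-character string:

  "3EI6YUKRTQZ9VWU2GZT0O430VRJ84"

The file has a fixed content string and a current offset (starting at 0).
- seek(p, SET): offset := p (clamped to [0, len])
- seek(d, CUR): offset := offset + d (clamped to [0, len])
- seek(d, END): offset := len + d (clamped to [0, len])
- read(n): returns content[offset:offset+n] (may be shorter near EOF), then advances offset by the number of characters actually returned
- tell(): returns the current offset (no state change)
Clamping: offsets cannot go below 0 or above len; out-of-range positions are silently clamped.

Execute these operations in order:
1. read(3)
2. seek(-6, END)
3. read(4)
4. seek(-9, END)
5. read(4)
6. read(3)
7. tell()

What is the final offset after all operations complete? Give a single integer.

Answer: 27

Derivation:
After 1 (read(3)): returned '3EI', offset=3
After 2 (seek(-6, END)): offset=23
After 3 (read(4)): returned '0VRJ', offset=27
After 4 (seek(-9, END)): offset=20
After 5 (read(4)): returned 'O430', offset=24
After 6 (read(3)): returned 'VRJ', offset=27
After 7 (tell()): offset=27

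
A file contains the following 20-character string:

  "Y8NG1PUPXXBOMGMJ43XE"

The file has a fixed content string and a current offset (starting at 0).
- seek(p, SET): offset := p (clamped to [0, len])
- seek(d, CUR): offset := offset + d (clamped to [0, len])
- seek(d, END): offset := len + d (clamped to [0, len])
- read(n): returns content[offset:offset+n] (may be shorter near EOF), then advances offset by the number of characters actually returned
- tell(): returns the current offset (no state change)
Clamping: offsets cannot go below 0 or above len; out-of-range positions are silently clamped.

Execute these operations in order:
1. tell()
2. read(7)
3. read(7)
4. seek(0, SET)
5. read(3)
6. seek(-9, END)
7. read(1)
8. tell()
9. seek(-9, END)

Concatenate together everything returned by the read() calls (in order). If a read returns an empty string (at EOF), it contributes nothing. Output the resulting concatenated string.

Answer: Y8NG1PUPXXBOMGY8NO

Derivation:
After 1 (tell()): offset=0
After 2 (read(7)): returned 'Y8NG1PU', offset=7
After 3 (read(7)): returned 'PXXBOMG', offset=14
After 4 (seek(0, SET)): offset=0
After 5 (read(3)): returned 'Y8N', offset=3
After 6 (seek(-9, END)): offset=11
After 7 (read(1)): returned 'O', offset=12
After 8 (tell()): offset=12
After 9 (seek(-9, END)): offset=11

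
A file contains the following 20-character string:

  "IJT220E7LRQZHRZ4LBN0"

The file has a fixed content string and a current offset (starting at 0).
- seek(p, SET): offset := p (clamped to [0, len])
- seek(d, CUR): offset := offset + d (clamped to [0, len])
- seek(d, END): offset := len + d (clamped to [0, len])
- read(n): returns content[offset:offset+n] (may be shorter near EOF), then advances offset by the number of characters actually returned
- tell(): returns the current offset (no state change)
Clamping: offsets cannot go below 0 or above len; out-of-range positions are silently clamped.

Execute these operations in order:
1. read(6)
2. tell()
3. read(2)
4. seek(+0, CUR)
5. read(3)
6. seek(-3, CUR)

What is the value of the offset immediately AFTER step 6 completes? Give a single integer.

After 1 (read(6)): returned 'IJT220', offset=6
After 2 (tell()): offset=6
After 3 (read(2)): returned 'E7', offset=8
After 4 (seek(+0, CUR)): offset=8
After 5 (read(3)): returned 'LRQ', offset=11
After 6 (seek(-3, CUR)): offset=8

Answer: 8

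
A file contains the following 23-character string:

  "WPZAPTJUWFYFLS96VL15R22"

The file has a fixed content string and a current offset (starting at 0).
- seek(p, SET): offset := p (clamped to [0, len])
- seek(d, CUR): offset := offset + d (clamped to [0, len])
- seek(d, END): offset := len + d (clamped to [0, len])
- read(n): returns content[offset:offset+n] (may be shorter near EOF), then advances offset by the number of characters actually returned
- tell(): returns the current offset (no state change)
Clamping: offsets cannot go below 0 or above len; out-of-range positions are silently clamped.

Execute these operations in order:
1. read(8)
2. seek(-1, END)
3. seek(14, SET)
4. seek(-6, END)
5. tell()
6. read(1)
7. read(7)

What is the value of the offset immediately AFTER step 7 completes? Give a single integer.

Answer: 23

Derivation:
After 1 (read(8)): returned 'WPZAPTJU', offset=8
After 2 (seek(-1, END)): offset=22
After 3 (seek(14, SET)): offset=14
After 4 (seek(-6, END)): offset=17
After 5 (tell()): offset=17
After 6 (read(1)): returned 'L', offset=18
After 7 (read(7)): returned '15R22', offset=23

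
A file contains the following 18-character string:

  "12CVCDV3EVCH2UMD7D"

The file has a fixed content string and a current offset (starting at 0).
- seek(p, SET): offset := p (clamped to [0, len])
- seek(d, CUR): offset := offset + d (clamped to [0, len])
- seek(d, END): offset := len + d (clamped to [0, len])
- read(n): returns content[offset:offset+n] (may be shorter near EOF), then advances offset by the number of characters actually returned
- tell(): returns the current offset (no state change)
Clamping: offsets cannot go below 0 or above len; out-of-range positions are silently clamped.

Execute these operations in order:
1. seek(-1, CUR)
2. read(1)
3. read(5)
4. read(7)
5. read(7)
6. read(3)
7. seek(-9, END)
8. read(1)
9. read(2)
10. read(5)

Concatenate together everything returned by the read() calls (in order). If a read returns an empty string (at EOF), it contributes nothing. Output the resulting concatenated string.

After 1 (seek(-1, CUR)): offset=0
After 2 (read(1)): returned '1', offset=1
After 3 (read(5)): returned '2CVCD', offset=6
After 4 (read(7)): returned 'V3EVCH2', offset=13
After 5 (read(7)): returned 'UMD7D', offset=18
After 6 (read(3)): returned '', offset=18
After 7 (seek(-9, END)): offset=9
After 8 (read(1)): returned 'V', offset=10
After 9 (read(2)): returned 'CH', offset=12
After 10 (read(5)): returned '2UMD7', offset=17

Answer: 12CVCDV3EVCH2UMD7DVCH2UMD7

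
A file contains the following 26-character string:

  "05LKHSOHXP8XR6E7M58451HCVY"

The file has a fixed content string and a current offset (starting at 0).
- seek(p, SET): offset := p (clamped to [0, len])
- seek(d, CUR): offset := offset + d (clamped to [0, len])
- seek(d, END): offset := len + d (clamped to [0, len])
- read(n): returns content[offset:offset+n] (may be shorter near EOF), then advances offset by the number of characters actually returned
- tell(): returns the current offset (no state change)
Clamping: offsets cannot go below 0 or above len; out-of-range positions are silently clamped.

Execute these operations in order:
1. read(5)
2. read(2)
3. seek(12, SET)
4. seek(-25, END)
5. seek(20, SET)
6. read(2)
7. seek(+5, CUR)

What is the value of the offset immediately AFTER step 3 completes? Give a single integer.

After 1 (read(5)): returned '05LKH', offset=5
After 2 (read(2)): returned 'SO', offset=7
After 3 (seek(12, SET)): offset=12

Answer: 12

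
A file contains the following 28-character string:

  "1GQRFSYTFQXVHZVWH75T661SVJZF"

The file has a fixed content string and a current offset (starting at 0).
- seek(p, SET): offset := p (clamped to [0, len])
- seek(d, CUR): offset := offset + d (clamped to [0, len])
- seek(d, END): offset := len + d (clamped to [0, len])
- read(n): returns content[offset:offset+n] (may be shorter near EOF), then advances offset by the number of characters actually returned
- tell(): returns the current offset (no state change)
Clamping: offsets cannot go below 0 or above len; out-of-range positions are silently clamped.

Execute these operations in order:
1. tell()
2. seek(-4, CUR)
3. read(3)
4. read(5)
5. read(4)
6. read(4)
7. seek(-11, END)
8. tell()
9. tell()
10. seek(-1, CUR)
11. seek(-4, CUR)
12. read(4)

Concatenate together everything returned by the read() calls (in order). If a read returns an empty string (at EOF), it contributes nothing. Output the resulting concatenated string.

After 1 (tell()): offset=0
After 2 (seek(-4, CUR)): offset=0
After 3 (read(3)): returned '1GQ', offset=3
After 4 (read(5)): returned 'RFSYT', offset=8
After 5 (read(4)): returned 'FQXV', offset=12
After 6 (read(4)): returned 'HZVW', offset=16
After 7 (seek(-11, END)): offset=17
After 8 (tell()): offset=17
After 9 (tell()): offset=17
After 10 (seek(-1, CUR)): offset=16
After 11 (seek(-4, CUR)): offset=12
After 12 (read(4)): returned 'HZVW', offset=16

Answer: 1GQRFSYTFQXVHZVWHZVW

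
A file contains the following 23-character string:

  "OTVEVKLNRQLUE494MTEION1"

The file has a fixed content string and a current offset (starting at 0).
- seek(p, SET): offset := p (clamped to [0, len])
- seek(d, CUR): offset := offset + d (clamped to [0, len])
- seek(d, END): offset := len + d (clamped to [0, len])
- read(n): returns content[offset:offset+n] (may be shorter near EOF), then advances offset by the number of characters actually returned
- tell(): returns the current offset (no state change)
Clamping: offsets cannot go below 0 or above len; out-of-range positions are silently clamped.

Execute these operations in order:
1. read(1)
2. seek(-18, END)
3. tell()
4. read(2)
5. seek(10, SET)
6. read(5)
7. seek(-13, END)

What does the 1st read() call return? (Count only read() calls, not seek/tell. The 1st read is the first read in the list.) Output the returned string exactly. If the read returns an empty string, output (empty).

After 1 (read(1)): returned 'O', offset=1
After 2 (seek(-18, END)): offset=5
After 3 (tell()): offset=5
After 4 (read(2)): returned 'KL', offset=7
After 5 (seek(10, SET)): offset=10
After 6 (read(5)): returned 'LUE49', offset=15
After 7 (seek(-13, END)): offset=10

Answer: O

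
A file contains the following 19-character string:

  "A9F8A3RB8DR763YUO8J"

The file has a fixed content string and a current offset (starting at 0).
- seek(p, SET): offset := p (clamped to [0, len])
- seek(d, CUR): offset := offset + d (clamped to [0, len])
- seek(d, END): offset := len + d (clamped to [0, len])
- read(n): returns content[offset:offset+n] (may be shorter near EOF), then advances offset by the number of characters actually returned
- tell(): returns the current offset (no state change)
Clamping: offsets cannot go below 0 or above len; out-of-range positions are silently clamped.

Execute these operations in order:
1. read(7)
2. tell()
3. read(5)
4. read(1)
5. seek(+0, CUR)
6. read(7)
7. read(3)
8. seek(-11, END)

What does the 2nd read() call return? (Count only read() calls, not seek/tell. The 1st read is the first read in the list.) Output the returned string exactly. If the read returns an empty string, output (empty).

Answer: B8DR7

Derivation:
After 1 (read(7)): returned 'A9F8A3R', offset=7
After 2 (tell()): offset=7
After 3 (read(5)): returned 'B8DR7', offset=12
After 4 (read(1)): returned '6', offset=13
After 5 (seek(+0, CUR)): offset=13
After 6 (read(7)): returned '3YUO8J', offset=19
After 7 (read(3)): returned '', offset=19
After 8 (seek(-11, END)): offset=8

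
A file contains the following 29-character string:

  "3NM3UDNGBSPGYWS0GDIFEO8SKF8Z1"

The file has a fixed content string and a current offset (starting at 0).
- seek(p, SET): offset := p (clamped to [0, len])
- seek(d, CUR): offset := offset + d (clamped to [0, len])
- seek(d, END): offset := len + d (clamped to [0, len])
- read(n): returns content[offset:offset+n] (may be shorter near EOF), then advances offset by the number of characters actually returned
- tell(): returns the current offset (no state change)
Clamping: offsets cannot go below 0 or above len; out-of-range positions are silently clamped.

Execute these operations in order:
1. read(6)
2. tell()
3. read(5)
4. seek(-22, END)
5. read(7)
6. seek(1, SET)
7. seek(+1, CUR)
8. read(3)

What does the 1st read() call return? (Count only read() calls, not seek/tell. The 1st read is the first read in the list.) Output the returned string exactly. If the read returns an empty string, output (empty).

Answer: 3NM3UD

Derivation:
After 1 (read(6)): returned '3NM3UD', offset=6
After 2 (tell()): offset=6
After 3 (read(5)): returned 'NGBSP', offset=11
After 4 (seek(-22, END)): offset=7
After 5 (read(7)): returned 'GBSPGYW', offset=14
After 6 (seek(1, SET)): offset=1
After 7 (seek(+1, CUR)): offset=2
After 8 (read(3)): returned 'M3U', offset=5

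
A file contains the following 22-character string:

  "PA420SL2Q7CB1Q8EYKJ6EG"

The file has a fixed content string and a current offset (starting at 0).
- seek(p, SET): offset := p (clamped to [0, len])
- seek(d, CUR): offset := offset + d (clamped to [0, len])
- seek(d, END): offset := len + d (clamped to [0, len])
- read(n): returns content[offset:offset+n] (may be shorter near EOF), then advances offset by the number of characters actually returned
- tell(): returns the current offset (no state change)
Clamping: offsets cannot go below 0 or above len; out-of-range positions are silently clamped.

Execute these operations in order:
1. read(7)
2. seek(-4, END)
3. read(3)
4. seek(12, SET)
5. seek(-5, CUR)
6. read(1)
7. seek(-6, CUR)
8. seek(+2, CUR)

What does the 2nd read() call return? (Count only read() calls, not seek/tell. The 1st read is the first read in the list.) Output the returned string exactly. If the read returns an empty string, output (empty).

After 1 (read(7)): returned 'PA420SL', offset=7
After 2 (seek(-4, END)): offset=18
After 3 (read(3)): returned 'J6E', offset=21
After 4 (seek(12, SET)): offset=12
After 5 (seek(-5, CUR)): offset=7
After 6 (read(1)): returned '2', offset=8
After 7 (seek(-6, CUR)): offset=2
After 8 (seek(+2, CUR)): offset=4

Answer: J6E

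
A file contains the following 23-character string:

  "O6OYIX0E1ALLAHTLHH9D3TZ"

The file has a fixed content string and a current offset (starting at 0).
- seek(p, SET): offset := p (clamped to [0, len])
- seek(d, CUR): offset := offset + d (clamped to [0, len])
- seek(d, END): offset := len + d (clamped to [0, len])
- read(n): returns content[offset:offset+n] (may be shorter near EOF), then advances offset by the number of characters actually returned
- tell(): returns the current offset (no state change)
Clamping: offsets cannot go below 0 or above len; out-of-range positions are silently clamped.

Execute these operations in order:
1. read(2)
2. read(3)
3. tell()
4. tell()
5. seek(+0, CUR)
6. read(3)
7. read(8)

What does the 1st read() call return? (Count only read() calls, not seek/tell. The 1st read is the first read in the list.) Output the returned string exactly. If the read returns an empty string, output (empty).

After 1 (read(2)): returned 'O6', offset=2
After 2 (read(3)): returned 'OYI', offset=5
After 3 (tell()): offset=5
After 4 (tell()): offset=5
After 5 (seek(+0, CUR)): offset=5
After 6 (read(3)): returned 'X0E', offset=8
After 7 (read(8)): returned '1ALLAHTL', offset=16

Answer: O6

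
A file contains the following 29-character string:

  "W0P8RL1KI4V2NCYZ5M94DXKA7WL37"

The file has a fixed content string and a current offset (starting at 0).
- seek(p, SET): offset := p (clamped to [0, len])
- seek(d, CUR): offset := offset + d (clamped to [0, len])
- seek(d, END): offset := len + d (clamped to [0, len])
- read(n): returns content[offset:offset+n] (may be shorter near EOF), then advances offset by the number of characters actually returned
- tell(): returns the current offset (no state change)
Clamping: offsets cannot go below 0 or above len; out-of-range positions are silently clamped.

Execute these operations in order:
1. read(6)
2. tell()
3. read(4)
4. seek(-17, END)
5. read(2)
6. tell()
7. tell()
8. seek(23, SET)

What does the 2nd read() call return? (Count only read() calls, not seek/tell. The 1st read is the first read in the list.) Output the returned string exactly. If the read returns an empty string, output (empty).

Answer: 1KI4

Derivation:
After 1 (read(6)): returned 'W0P8RL', offset=6
After 2 (tell()): offset=6
After 3 (read(4)): returned '1KI4', offset=10
After 4 (seek(-17, END)): offset=12
After 5 (read(2)): returned 'NC', offset=14
After 6 (tell()): offset=14
After 7 (tell()): offset=14
After 8 (seek(23, SET)): offset=23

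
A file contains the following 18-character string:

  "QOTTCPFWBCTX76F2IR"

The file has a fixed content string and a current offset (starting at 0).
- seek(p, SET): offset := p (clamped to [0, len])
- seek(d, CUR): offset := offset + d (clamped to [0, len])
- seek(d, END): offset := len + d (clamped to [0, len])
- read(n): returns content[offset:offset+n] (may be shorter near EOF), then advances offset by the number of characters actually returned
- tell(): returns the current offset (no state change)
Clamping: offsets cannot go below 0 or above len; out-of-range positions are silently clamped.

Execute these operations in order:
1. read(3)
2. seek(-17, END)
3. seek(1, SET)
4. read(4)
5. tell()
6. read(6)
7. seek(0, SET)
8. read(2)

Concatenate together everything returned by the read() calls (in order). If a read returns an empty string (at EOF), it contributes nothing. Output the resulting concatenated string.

After 1 (read(3)): returned 'QOT', offset=3
After 2 (seek(-17, END)): offset=1
After 3 (seek(1, SET)): offset=1
After 4 (read(4)): returned 'OTTC', offset=5
After 5 (tell()): offset=5
After 6 (read(6)): returned 'PFWBCT', offset=11
After 7 (seek(0, SET)): offset=0
After 8 (read(2)): returned 'QO', offset=2

Answer: QOTOTTCPFWBCTQO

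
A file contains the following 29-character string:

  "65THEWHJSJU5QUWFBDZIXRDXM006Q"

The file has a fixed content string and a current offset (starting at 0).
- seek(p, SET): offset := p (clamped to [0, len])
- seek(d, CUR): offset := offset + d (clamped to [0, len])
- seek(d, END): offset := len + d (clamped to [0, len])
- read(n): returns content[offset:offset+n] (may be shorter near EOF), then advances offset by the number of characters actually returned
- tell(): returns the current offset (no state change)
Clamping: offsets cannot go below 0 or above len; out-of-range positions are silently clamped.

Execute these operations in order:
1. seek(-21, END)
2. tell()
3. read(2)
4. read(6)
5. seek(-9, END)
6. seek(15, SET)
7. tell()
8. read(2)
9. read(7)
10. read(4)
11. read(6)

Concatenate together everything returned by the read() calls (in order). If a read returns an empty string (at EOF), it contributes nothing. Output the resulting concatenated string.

Answer: SJU5QUWFFBDZIXRDXM006Q

Derivation:
After 1 (seek(-21, END)): offset=8
After 2 (tell()): offset=8
After 3 (read(2)): returned 'SJ', offset=10
After 4 (read(6)): returned 'U5QUWF', offset=16
After 5 (seek(-9, END)): offset=20
After 6 (seek(15, SET)): offset=15
After 7 (tell()): offset=15
After 8 (read(2)): returned 'FB', offset=17
After 9 (read(7)): returned 'DZIXRDX', offset=24
After 10 (read(4)): returned 'M006', offset=28
After 11 (read(6)): returned 'Q', offset=29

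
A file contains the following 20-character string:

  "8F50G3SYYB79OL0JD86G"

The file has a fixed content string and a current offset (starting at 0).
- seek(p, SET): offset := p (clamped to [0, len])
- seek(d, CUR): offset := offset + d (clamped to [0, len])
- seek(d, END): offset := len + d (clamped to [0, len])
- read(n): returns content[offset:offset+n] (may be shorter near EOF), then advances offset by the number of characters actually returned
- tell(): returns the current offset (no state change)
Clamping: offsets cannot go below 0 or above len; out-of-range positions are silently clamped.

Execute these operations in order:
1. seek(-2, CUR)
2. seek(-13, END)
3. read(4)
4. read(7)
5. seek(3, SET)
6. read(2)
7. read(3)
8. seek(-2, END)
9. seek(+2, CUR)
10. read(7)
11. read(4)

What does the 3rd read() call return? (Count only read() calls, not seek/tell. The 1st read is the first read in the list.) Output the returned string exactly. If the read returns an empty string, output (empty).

Answer: 0G

Derivation:
After 1 (seek(-2, CUR)): offset=0
After 2 (seek(-13, END)): offset=7
After 3 (read(4)): returned 'YYB7', offset=11
After 4 (read(7)): returned '9OL0JD8', offset=18
After 5 (seek(3, SET)): offset=3
After 6 (read(2)): returned '0G', offset=5
After 7 (read(3)): returned '3SY', offset=8
After 8 (seek(-2, END)): offset=18
After 9 (seek(+2, CUR)): offset=20
After 10 (read(7)): returned '', offset=20
After 11 (read(4)): returned '', offset=20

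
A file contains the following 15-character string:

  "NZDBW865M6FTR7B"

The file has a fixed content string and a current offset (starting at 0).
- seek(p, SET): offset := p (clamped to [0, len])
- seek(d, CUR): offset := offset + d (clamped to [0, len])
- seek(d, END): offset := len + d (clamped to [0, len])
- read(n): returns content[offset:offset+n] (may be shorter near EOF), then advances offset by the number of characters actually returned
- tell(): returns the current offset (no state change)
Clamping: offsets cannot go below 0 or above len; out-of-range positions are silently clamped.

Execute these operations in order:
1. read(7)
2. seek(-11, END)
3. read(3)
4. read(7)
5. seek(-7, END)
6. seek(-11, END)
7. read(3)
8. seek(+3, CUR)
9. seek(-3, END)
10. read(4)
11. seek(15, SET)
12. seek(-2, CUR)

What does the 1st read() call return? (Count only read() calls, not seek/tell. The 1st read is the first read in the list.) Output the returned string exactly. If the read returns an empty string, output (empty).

After 1 (read(7)): returned 'NZDBW86', offset=7
After 2 (seek(-11, END)): offset=4
After 3 (read(3)): returned 'W86', offset=7
After 4 (read(7)): returned '5M6FTR7', offset=14
After 5 (seek(-7, END)): offset=8
After 6 (seek(-11, END)): offset=4
After 7 (read(3)): returned 'W86', offset=7
After 8 (seek(+3, CUR)): offset=10
After 9 (seek(-3, END)): offset=12
After 10 (read(4)): returned 'R7B', offset=15
After 11 (seek(15, SET)): offset=15
After 12 (seek(-2, CUR)): offset=13

Answer: NZDBW86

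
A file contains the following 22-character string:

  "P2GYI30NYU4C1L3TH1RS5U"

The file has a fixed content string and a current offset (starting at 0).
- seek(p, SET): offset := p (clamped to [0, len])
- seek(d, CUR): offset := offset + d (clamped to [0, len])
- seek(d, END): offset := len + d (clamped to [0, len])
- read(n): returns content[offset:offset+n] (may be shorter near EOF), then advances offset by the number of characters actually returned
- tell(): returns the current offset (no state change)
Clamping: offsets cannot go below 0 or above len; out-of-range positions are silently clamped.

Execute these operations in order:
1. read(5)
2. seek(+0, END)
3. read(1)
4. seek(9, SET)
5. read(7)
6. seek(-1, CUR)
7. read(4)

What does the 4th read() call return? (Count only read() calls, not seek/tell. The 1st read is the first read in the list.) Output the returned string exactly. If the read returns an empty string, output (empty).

After 1 (read(5)): returned 'P2GYI', offset=5
After 2 (seek(+0, END)): offset=22
After 3 (read(1)): returned '', offset=22
After 4 (seek(9, SET)): offset=9
After 5 (read(7)): returned 'U4C1L3T', offset=16
After 6 (seek(-1, CUR)): offset=15
After 7 (read(4)): returned 'TH1R', offset=19

Answer: TH1R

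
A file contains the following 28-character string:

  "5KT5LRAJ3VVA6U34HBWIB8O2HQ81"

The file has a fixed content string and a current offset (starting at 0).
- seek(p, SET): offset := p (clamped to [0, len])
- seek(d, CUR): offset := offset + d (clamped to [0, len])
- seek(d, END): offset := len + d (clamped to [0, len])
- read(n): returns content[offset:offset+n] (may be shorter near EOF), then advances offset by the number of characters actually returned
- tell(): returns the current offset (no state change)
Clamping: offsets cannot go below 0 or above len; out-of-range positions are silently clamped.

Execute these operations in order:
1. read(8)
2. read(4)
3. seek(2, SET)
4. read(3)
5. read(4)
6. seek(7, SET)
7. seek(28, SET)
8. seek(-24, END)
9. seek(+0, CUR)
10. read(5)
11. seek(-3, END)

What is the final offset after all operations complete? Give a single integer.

After 1 (read(8)): returned '5KT5LRAJ', offset=8
After 2 (read(4)): returned '3VVA', offset=12
After 3 (seek(2, SET)): offset=2
After 4 (read(3)): returned 'T5L', offset=5
After 5 (read(4)): returned 'RAJ3', offset=9
After 6 (seek(7, SET)): offset=7
After 7 (seek(28, SET)): offset=28
After 8 (seek(-24, END)): offset=4
After 9 (seek(+0, CUR)): offset=4
After 10 (read(5)): returned 'LRAJ3', offset=9
After 11 (seek(-3, END)): offset=25

Answer: 25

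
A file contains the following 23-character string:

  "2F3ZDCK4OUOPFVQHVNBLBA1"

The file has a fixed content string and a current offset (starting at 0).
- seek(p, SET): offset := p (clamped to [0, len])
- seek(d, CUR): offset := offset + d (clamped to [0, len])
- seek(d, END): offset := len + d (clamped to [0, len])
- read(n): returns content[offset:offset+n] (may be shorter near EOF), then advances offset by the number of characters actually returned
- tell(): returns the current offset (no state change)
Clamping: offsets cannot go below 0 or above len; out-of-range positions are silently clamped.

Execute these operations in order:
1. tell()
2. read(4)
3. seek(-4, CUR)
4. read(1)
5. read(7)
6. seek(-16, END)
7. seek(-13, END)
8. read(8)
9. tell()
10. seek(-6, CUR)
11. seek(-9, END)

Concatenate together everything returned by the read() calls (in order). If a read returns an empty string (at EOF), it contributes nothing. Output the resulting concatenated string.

Answer: 2F3Z2F3ZDCK4OPFVQHVN

Derivation:
After 1 (tell()): offset=0
After 2 (read(4)): returned '2F3Z', offset=4
After 3 (seek(-4, CUR)): offset=0
After 4 (read(1)): returned '2', offset=1
After 5 (read(7)): returned 'F3ZDCK4', offset=8
After 6 (seek(-16, END)): offset=7
After 7 (seek(-13, END)): offset=10
After 8 (read(8)): returned 'OPFVQHVN', offset=18
After 9 (tell()): offset=18
After 10 (seek(-6, CUR)): offset=12
After 11 (seek(-9, END)): offset=14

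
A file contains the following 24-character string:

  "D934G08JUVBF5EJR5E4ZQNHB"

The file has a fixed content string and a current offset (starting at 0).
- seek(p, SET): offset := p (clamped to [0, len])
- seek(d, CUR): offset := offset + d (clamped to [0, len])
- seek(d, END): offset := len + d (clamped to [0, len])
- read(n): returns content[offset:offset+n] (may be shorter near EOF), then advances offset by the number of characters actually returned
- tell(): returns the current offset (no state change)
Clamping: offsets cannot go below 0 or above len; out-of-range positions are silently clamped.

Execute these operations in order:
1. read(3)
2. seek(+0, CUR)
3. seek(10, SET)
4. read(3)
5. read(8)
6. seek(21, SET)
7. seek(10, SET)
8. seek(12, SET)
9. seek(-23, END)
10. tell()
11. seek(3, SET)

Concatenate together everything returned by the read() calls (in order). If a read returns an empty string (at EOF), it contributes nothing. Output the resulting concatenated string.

After 1 (read(3)): returned 'D93', offset=3
After 2 (seek(+0, CUR)): offset=3
After 3 (seek(10, SET)): offset=10
After 4 (read(3)): returned 'BF5', offset=13
After 5 (read(8)): returned 'EJR5E4ZQ', offset=21
After 6 (seek(21, SET)): offset=21
After 7 (seek(10, SET)): offset=10
After 8 (seek(12, SET)): offset=12
After 9 (seek(-23, END)): offset=1
After 10 (tell()): offset=1
After 11 (seek(3, SET)): offset=3

Answer: D93BF5EJR5E4ZQ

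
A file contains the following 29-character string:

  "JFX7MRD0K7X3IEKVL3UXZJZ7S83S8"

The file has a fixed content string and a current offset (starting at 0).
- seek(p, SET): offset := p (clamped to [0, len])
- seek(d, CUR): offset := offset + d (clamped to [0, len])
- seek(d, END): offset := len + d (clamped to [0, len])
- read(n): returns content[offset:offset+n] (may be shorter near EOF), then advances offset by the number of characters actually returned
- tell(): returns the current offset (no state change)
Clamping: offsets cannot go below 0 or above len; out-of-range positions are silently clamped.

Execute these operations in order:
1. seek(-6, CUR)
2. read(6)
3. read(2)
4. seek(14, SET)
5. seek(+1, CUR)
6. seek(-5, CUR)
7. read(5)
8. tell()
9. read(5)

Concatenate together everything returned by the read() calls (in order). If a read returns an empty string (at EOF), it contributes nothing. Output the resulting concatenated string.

After 1 (seek(-6, CUR)): offset=0
After 2 (read(6)): returned 'JFX7MR', offset=6
After 3 (read(2)): returned 'D0', offset=8
After 4 (seek(14, SET)): offset=14
After 5 (seek(+1, CUR)): offset=15
After 6 (seek(-5, CUR)): offset=10
After 7 (read(5)): returned 'X3IEK', offset=15
After 8 (tell()): offset=15
After 9 (read(5)): returned 'VL3UX', offset=20

Answer: JFX7MRD0X3IEKVL3UX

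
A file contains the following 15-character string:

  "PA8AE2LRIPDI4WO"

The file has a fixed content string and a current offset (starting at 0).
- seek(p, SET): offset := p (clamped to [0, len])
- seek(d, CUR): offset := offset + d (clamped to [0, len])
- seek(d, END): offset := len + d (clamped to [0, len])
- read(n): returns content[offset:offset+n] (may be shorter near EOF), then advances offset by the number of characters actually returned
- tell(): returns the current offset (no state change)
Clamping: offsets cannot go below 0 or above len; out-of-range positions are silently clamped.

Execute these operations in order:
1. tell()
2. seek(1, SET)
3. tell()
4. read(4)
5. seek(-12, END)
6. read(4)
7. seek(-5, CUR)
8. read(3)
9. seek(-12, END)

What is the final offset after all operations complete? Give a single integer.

Answer: 3

Derivation:
After 1 (tell()): offset=0
After 2 (seek(1, SET)): offset=1
After 3 (tell()): offset=1
After 4 (read(4)): returned 'A8AE', offset=5
After 5 (seek(-12, END)): offset=3
After 6 (read(4)): returned 'AE2L', offset=7
After 7 (seek(-5, CUR)): offset=2
After 8 (read(3)): returned '8AE', offset=5
After 9 (seek(-12, END)): offset=3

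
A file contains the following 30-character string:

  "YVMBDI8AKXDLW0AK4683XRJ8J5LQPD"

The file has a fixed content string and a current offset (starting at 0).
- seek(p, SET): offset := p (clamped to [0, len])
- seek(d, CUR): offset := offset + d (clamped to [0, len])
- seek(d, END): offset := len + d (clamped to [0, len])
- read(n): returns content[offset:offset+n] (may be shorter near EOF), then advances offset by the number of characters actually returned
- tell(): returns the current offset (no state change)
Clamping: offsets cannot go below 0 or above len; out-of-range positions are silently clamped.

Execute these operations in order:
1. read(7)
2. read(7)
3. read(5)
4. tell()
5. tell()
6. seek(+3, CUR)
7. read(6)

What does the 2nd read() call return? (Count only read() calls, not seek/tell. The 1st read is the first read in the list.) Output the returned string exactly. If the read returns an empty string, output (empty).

After 1 (read(7)): returned 'YVMBDI8', offset=7
After 2 (read(7)): returned 'AKXDLW0', offset=14
After 3 (read(5)): returned 'AK468', offset=19
After 4 (tell()): offset=19
After 5 (tell()): offset=19
After 6 (seek(+3, CUR)): offset=22
After 7 (read(6)): returned 'J8J5LQ', offset=28

Answer: AKXDLW0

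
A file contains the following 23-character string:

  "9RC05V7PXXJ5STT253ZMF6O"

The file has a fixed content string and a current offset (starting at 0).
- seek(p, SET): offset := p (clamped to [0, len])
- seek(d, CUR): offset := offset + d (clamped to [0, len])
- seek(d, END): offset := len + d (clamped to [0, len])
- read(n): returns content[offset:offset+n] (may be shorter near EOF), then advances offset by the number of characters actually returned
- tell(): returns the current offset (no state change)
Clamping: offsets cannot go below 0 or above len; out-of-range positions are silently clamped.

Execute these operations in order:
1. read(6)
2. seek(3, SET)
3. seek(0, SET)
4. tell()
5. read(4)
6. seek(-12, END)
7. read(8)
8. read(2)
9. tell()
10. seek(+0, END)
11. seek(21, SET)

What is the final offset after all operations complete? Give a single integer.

Answer: 21

Derivation:
After 1 (read(6)): returned '9RC05V', offset=6
After 2 (seek(3, SET)): offset=3
After 3 (seek(0, SET)): offset=0
After 4 (tell()): offset=0
After 5 (read(4)): returned '9RC0', offset=4
After 6 (seek(-12, END)): offset=11
After 7 (read(8)): returned '5STT253Z', offset=19
After 8 (read(2)): returned 'MF', offset=21
After 9 (tell()): offset=21
After 10 (seek(+0, END)): offset=23
After 11 (seek(21, SET)): offset=21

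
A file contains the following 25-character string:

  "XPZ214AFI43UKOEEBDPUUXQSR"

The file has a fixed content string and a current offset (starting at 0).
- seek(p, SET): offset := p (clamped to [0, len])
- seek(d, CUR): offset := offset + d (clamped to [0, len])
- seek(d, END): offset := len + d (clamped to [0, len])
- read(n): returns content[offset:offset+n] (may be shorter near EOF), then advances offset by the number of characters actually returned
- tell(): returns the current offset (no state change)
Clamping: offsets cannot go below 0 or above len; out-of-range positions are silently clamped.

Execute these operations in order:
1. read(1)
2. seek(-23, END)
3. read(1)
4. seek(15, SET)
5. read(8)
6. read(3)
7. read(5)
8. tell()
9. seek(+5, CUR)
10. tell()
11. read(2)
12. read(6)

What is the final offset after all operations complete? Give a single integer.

Answer: 25

Derivation:
After 1 (read(1)): returned 'X', offset=1
After 2 (seek(-23, END)): offset=2
After 3 (read(1)): returned 'Z', offset=3
After 4 (seek(15, SET)): offset=15
After 5 (read(8)): returned 'EBDPUUXQ', offset=23
After 6 (read(3)): returned 'SR', offset=25
After 7 (read(5)): returned '', offset=25
After 8 (tell()): offset=25
After 9 (seek(+5, CUR)): offset=25
After 10 (tell()): offset=25
After 11 (read(2)): returned '', offset=25
After 12 (read(6)): returned '', offset=25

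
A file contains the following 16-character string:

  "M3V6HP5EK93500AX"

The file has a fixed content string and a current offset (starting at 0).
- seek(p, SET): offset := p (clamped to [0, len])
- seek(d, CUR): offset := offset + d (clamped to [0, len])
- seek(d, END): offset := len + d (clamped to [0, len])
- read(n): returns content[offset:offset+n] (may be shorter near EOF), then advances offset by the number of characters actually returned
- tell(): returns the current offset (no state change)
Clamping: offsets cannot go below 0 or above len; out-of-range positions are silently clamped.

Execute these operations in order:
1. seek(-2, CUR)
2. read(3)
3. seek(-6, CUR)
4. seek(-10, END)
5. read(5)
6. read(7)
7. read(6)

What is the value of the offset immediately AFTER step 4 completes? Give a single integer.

After 1 (seek(-2, CUR)): offset=0
After 2 (read(3)): returned 'M3V', offset=3
After 3 (seek(-6, CUR)): offset=0
After 4 (seek(-10, END)): offset=6

Answer: 6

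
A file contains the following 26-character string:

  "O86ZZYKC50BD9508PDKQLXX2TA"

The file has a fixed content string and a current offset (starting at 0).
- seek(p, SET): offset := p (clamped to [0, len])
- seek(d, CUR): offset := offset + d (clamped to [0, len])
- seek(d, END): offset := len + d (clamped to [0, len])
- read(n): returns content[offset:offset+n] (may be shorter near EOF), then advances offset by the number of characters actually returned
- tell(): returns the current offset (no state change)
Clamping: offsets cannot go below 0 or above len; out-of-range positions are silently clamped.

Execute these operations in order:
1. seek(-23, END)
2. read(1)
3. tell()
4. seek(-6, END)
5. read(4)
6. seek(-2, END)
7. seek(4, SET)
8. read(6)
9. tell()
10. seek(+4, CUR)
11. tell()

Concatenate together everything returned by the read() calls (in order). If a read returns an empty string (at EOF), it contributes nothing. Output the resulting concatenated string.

Answer: ZLXX2ZYKC50

Derivation:
After 1 (seek(-23, END)): offset=3
After 2 (read(1)): returned 'Z', offset=4
After 3 (tell()): offset=4
After 4 (seek(-6, END)): offset=20
After 5 (read(4)): returned 'LXX2', offset=24
After 6 (seek(-2, END)): offset=24
After 7 (seek(4, SET)): offset=4
After 8 (read(6)): returned 'ZYKC50', offset=10
After 9 (tell()): offset=10
After 10 (seek(+4, CUR)): offset=14
After 11 (tell()): offset=14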